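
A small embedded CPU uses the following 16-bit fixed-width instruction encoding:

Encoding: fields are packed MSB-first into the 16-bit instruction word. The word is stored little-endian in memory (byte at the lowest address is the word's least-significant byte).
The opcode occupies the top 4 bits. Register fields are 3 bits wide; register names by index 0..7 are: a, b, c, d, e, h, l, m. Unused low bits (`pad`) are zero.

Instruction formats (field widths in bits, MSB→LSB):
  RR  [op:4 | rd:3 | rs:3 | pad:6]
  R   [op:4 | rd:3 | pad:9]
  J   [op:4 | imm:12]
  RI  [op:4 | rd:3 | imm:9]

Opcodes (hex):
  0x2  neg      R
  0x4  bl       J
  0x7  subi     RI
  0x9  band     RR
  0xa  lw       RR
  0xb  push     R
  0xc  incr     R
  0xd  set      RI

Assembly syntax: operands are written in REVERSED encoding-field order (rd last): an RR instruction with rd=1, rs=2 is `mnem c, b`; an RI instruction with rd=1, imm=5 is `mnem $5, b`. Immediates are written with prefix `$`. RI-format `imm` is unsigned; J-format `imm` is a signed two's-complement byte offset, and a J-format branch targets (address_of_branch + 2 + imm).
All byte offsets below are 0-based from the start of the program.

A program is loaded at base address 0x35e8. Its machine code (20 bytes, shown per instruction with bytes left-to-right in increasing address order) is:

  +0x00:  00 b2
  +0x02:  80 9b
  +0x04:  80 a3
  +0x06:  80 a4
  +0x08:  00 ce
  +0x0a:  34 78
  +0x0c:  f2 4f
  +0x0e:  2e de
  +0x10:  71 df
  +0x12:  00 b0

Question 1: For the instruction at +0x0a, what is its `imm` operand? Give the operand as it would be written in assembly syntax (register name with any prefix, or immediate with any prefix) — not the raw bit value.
off 0x0a: read 34 78 as little → 0x7834
  op=0x7834>>12=0x7 ⇒ subi (RI)
  rd@[11:9]=0x4 ⇒ e
  imm@[8:0]=0x34 ⇒ $52

$52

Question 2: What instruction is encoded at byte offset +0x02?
band l, h

off 0x02: read 80 9b as little → 0x9b80
  opcode bits[15:12]=0x9: band/RR
  [11:9] rd=5 = h
  [8:6] rs=6 = l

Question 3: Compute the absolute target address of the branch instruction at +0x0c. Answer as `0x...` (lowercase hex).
[0c] f2 4f → 0x4ff2
  op=0x4ff2>>12=0x4 ⇒ bl (J)
  imm: (w>>0)&0xfff=0xff2 (s12→-14) → $-14
  target = base 0x35e8 + off 0x0c + 2 + imm -14 = 0x35e8

0x35e8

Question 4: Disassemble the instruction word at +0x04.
+0x04: 80 a3 ⇒ word 0xa380 (little)
  op=0xa380>>12=0xa ⇒ lw (RR)
  [11:9] rd=1 = b
  [8:6] rs=6 = l

lw l, b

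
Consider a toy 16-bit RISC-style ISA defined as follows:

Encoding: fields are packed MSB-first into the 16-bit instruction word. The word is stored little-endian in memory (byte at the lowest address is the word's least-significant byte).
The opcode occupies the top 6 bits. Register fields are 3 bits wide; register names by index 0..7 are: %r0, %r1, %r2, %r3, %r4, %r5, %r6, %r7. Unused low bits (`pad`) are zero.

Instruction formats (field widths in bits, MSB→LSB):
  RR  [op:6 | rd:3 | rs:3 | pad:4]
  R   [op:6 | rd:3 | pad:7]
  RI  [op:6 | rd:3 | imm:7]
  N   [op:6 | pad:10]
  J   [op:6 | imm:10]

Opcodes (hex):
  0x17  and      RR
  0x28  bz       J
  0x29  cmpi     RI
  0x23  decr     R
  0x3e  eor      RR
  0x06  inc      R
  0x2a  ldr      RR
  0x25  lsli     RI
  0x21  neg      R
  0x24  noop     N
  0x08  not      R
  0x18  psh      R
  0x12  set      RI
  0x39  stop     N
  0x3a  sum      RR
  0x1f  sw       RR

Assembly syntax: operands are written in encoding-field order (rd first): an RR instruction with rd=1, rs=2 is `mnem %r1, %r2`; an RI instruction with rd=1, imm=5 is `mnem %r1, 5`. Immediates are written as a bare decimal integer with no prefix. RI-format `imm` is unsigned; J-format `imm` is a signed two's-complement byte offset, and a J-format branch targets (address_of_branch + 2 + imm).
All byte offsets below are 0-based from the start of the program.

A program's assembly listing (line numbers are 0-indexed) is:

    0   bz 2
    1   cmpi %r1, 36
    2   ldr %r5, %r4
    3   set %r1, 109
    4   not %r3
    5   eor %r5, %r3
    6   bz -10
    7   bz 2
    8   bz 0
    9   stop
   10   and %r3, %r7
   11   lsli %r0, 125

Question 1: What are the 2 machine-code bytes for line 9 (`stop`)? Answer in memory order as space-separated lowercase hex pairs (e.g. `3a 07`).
L9: stop op=0x39:6|pad=0:10 ⇒ 0xe400 ⇒ little 00 e4

00 e4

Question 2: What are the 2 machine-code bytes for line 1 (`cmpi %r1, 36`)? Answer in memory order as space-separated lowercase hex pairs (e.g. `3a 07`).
1. cmpi fields op=0x29:6|rd=1:3|imm=36:7 → word a4a4h → a4 a4

a4 a4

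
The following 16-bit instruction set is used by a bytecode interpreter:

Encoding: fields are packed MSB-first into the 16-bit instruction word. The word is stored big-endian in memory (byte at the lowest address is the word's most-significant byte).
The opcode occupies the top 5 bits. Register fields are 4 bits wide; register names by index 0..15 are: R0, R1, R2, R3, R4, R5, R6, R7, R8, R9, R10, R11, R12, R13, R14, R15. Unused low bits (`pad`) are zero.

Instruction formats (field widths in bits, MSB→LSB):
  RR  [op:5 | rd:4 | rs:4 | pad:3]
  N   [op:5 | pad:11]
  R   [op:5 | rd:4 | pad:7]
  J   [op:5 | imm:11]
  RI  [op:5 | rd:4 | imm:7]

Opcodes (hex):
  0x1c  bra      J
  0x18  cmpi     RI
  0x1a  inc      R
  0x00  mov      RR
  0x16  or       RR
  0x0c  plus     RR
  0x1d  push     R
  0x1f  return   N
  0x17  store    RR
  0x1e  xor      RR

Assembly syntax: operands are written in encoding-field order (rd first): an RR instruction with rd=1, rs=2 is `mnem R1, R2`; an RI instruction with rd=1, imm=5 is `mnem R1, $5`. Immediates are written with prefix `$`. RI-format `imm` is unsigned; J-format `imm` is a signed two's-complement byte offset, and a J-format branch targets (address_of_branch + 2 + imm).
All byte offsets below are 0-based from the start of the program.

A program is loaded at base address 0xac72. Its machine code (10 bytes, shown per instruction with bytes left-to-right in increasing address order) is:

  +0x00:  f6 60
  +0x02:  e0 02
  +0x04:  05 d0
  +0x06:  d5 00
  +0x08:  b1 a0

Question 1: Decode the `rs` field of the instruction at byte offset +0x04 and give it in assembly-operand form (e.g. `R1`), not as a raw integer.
R10

off 0x04: read 05 d0 as big → 0x05d0
  opcode bits[15:11]=0x0: mov/RR
  [10:7] rd=11 = R11
  [6:3] rs=10 = R10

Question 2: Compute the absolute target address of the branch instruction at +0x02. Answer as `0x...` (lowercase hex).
0xac78

off 0x02: read e0 02 as big → 0xe002
  top 5b → 0x1c → bra [J]
  imm: (w>>0)&0x7ff=0x2 → $2
  target = base 0xac72 + off 0x02 + 2 + imm 2 = 0xac78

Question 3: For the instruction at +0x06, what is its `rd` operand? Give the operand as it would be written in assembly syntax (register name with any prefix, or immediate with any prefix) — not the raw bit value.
@+06  big-endian(d5 00) = 0xd500
  op=0xd500>>11=0x1a ⇒ inc (R)
  rd@[10:7]=0xa ⇒ R10

R10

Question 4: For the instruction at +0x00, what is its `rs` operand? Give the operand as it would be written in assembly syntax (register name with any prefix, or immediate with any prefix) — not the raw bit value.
R12

+0x00: f6 60 ⇒ word 0xf660 (big)
  top 5b → 0x1e → xor [RR]
  [10:7] rd=12 = R12
  [6:3] rs=12 = R12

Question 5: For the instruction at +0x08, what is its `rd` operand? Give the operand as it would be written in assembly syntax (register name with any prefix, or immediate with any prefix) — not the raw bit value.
+0x08: b1 a0 ⇒ word 0xb1a0 (big)
  opcode bits[15:11]=0x16: or/RR
  rd@[10:7]=0x3 ⇒ R3
  rs@[6:3]=0x4 ⇒ R4

R3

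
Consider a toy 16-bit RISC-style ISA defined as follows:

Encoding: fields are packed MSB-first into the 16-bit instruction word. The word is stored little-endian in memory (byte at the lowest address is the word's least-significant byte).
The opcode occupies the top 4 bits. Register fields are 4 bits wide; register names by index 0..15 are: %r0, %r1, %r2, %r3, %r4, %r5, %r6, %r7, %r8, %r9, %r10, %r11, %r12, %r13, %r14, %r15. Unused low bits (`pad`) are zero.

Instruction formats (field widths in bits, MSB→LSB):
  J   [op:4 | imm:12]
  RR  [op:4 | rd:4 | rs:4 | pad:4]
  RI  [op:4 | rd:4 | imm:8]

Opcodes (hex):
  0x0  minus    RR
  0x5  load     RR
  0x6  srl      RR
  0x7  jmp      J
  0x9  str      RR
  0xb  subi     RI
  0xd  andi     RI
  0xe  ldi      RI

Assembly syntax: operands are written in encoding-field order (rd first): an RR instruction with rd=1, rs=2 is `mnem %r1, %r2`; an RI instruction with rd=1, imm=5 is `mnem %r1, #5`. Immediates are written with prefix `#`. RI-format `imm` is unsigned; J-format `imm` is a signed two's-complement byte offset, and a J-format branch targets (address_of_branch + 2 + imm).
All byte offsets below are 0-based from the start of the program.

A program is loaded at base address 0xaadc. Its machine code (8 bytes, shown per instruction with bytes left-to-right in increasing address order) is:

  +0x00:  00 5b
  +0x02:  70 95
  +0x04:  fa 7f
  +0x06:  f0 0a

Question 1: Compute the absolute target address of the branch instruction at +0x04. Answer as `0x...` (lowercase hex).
@+04  little-endian(fa 7f) = 0x7ffa
  opcode bits[15:12]=0x7: jmp/J
  [11:0] imm=4090 (s12→-6) = #-6
  target = base 0xaadc + off 0x04 + 2 + imm -6 = 0xaadc

0xaadc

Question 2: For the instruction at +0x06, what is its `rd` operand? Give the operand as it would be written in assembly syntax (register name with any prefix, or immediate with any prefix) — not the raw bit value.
@+06  little-endian(f0 0a) = 0x0af0
  opcode bits[15:12]=0x0: minus/RR
  rd: (w>>8)&0xf=0xa → %r10
  rs: (w>>4)&0xf=0xf → %r15

%r10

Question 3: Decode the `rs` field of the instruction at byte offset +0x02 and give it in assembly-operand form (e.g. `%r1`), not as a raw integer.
off 0x02: read 70 95 as little → 0x9570
  opcode bits[15:12]=0x9: str/RR
  [11:8] rd=5 = %r5
  [7:4] rs=7 = %r7

%r7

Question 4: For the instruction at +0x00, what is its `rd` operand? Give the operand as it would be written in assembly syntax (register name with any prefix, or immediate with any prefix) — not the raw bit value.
%r11

@+00  little-endian(00 5b) = 0x5b00
  op=0x5b00>>12=0x5 ⇒ load (RR)
  rd@[11:8]=0xb ⇒ %r11
  rs@[7:4]=0x0 ⇒ %r0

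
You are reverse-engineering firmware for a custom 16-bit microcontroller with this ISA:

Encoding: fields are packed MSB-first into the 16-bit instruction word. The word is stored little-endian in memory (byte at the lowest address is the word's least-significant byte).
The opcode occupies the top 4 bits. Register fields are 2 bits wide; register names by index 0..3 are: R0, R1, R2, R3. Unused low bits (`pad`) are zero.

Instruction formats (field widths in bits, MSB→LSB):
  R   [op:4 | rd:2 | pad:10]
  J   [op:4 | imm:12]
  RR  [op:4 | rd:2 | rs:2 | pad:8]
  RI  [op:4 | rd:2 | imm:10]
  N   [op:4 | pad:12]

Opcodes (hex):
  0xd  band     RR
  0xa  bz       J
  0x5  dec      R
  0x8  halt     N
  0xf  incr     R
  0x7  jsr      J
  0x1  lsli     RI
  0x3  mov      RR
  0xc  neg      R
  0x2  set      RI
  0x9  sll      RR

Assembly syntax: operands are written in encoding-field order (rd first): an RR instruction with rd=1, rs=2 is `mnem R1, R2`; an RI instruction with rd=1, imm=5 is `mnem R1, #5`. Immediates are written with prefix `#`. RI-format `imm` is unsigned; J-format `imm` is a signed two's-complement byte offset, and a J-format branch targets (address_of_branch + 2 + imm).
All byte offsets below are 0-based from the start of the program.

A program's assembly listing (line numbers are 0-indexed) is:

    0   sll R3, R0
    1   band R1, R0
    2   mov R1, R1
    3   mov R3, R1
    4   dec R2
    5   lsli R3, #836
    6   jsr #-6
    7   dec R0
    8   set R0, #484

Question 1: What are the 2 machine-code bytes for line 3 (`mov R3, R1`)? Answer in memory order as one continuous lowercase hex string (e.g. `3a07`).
003d

3. mov fields op=0x3:4|rd=3:2|rs=1:2|pad=0:8 → word 3d00h → 00 3d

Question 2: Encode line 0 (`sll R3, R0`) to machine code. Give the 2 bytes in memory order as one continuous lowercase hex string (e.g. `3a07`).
line 0 (sll): pack op=0x9:4|rd=3:2|rs=0:2|pad=0:8 = 0x9c00; little→ 00 9c

009c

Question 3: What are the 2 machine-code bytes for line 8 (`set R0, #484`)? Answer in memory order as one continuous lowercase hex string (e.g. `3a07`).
L8: set op=0x2:4|rd=0:2|imm=484:10 ⇒ 0x21e4 ⇒ little e4 21

e421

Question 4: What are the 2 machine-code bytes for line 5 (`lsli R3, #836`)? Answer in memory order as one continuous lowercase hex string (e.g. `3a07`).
line 5 (lsli): pack op=0x1:4|rd=3:2|imm=836:10 = 0x1f44; little→ 44 1f

441f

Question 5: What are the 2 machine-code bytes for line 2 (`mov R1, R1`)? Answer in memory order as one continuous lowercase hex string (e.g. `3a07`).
0035

L2: mov op=0x3:4|rd=1:2|rs=1:2|pad=0:8 ⇒ 0x3500 ⇒ little 00 35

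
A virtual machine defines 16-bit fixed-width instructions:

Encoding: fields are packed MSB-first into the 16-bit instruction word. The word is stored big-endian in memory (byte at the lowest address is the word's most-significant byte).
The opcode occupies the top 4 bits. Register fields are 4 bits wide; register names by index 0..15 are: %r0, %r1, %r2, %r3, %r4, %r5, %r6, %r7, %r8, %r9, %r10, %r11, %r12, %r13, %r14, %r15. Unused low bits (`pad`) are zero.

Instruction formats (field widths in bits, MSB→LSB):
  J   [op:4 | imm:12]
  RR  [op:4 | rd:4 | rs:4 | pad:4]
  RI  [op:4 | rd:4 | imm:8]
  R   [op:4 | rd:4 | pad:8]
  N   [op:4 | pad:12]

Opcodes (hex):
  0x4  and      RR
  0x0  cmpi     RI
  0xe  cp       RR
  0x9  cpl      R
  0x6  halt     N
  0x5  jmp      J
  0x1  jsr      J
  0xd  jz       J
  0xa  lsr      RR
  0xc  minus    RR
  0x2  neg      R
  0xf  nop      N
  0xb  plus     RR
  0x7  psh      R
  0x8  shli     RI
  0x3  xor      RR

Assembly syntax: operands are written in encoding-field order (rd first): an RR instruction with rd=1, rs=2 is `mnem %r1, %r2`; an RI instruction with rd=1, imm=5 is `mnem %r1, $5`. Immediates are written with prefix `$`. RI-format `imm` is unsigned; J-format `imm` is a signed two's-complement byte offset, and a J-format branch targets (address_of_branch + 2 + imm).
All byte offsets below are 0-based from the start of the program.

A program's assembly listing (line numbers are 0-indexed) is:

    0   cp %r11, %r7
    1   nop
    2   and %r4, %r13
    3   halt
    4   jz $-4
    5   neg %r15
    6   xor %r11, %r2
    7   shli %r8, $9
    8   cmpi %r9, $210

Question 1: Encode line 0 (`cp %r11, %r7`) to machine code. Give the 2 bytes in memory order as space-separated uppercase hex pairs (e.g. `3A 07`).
line 0 (cp): pack op=0xe:4|rd=11:4|rs=7:4|pad=0:4 = 0xeb70; big→ eb 70

EB 70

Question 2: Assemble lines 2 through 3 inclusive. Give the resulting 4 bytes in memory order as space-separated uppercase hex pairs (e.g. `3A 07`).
44 D0 60 00

line 2 (and): pack op=0x4:4|rd=4:4|rs=13:4|pad=0:4 = 0x44d0; big→ 44 d0
line 3 (halt): pack op=0x6:4|pad=0:12 = 0x6000; big→ 60 00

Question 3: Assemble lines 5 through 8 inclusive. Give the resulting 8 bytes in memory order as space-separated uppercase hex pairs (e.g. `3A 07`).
2F 00 3B 20 88 09 09 D2

5. neg fields op=0x2:4|rd=15:4|pad=0:8 → word 2f00h → 2f 00
6. xor fields op=0x3:4|rd=11:4|rs=2:4|pad=0:4 → word 3b20h → 3b 20
7. shli fields op=0x8:4|rd=8:4|imm=9:8 → word 8809h → 88 09
8. cmpi fields op=0x0:4|rd=9:4|imm=210:8 → word 09d2h → 09 d2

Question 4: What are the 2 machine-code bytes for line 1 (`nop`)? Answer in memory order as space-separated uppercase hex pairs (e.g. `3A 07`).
F0 00

1. nop fields op=0xf:4|pad=0:12 → word f000h → f0 00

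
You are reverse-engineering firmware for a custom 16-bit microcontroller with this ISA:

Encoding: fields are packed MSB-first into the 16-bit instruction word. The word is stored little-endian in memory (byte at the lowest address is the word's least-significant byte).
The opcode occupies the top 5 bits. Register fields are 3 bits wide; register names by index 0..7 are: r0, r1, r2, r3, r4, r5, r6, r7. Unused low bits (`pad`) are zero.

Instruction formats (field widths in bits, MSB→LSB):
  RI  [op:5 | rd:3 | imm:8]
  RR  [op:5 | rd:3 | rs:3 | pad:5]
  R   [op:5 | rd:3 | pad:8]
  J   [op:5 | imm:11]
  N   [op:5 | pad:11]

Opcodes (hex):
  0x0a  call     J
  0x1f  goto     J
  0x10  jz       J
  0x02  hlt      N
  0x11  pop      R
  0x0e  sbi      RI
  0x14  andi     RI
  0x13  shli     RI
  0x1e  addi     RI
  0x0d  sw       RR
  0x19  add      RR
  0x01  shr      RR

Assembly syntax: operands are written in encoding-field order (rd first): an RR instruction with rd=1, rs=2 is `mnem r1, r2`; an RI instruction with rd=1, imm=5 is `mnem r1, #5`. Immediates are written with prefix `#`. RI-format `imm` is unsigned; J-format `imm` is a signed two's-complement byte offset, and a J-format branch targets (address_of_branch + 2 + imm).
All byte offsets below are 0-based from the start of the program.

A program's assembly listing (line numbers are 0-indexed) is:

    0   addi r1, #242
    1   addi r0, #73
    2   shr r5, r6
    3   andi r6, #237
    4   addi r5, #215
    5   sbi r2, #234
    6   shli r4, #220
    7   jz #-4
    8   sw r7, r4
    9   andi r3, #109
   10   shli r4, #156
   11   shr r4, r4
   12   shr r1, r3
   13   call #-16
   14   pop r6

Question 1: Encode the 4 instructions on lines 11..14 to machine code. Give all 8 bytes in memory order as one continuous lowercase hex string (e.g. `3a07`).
800c6009f057008e

L11: shr op=0x1:5|rd=4:3|rs=4:3|pad=0:5 ⇒ 0x0c80 ⇒ little 80 0c
L12: shr op=0x1:5|rd=1:3|rs=3:3|pad=0:5 ⇒ 0x0960 ⇒ little 60 09
L13: call op=0xa:5|imm=-16:11 ⇒ 0x57f0 ⇒ little f0 57
L14: pop op=0x11:5|rd=6:3|pad=0:8 ⇒ 0x8e00 ⇒ little 00 8e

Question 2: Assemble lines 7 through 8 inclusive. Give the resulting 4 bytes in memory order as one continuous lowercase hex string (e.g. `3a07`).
L7: jz op=0x10:5|imm=-4:11 ⇒ 0x87fc ⇒ little fc 87
L8: sw op=0xd:5|rd=7:3|rs=4:3|pad=0:5 ⇒ 0x6f80 ⇒ little 80 6f

fc87806f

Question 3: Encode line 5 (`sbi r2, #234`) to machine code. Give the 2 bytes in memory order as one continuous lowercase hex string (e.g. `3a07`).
line 5 (sbi): pack op=0xe:5|rd=2:3|imm=234:8 = 0x72ea; little→ ea 72

ea72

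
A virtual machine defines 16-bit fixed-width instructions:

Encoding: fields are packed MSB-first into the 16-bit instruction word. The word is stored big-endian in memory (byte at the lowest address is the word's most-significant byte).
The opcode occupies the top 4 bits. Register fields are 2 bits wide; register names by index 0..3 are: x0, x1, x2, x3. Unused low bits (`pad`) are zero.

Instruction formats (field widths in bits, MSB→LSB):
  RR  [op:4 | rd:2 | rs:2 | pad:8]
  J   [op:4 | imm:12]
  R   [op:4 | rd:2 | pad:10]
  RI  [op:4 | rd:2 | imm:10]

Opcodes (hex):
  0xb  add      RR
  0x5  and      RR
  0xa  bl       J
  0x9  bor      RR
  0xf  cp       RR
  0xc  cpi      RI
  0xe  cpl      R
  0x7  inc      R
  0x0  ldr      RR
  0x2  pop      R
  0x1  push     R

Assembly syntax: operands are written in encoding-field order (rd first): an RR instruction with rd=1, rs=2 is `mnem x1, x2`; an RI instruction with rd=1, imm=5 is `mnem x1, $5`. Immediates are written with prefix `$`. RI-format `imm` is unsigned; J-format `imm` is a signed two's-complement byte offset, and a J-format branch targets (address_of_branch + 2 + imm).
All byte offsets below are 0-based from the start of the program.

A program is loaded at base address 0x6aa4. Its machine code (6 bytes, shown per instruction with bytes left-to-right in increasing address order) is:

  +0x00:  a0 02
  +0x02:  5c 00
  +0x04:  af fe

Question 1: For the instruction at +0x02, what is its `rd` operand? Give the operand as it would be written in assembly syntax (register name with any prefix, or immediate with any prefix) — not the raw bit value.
x3

off 0x02: read 5c 00 as big → 0x5c00
  op=0x5c00>>12=0x5 ⇒ and (RR)
  [11:10] rd=3 = x3
  [9:8] rs=0 = x0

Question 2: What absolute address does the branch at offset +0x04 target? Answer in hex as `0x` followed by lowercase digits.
0x6aa8

@+04  big-endian(af fe) = 0xaffe
  top 4b → 0xa → bl [J]
  [11:0] imm=4094 (s12→-2) = $-2
  target = base 0x6aa4 + off 0x04 + 2 + imm -2 = 0x6aa8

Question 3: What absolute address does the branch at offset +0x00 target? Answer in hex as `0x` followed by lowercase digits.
off 0x00: read a0 02 as big → 0xa002
  opcode bits[15:12]=0xa: bl/J
  [11:0] imm=2 = $2
  target = base 0x6aa4 + off 0x00 + 2 + imm 2 = 0x6aa8

0x6aa8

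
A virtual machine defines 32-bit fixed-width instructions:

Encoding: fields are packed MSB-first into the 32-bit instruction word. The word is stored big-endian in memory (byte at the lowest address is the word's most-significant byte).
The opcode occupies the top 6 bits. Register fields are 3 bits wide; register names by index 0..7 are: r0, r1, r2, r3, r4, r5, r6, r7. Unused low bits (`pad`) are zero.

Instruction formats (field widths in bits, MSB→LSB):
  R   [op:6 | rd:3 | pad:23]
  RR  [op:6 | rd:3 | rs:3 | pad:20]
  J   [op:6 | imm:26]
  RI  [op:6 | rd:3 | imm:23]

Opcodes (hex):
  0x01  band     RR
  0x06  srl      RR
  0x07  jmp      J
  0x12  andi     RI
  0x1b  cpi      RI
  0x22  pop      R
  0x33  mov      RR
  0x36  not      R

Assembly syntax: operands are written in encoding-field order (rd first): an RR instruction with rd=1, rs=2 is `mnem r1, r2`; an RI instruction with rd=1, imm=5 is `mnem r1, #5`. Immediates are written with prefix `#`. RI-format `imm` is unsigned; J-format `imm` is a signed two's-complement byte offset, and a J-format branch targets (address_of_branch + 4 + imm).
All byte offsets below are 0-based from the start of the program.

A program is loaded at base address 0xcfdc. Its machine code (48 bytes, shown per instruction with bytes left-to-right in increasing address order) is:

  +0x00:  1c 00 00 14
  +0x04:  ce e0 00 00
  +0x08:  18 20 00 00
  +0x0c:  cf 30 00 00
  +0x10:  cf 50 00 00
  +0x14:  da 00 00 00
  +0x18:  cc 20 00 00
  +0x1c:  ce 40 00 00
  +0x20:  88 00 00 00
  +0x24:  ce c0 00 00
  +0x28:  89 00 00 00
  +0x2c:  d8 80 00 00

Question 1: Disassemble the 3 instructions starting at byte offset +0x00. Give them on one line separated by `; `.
@+00  big-endian(1c 00 00 14) = 0x1c000014
  op=0x1c000014>>26=0x7 ⇒ jmp (J)
  imm@[25:0]=0x14 ⇒ #20
@+04  big-endian(ce e0 00 00) = 0xcee00000
  op=0xcee00000>>26=0x33 ⇒ mov (RR)
  rd@[25:23]=0x5 ⇒ r5
  rs@[22:20]=0x6 ⇒ r6
@+08  big-endian(18 20 00 00) = 0x18200000
  op=0x18200000>>26=0x6 ⇒ srl (RR)
  rd@[25:23]=0x0 ⇒ r0
  rs@[22:20]=0x2 ⇒ r2

jmp #20; mov r5, r6; srl r0, r2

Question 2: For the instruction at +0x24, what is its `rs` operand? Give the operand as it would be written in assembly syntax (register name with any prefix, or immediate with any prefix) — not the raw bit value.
r4

[24] ce c0 00 00 → 0xcec00000
  op=0xcec00000>>26=0x33 ⇒ mov (RR)
  [25:23] rd=5 = r5
  [22:20] rs=4 = r4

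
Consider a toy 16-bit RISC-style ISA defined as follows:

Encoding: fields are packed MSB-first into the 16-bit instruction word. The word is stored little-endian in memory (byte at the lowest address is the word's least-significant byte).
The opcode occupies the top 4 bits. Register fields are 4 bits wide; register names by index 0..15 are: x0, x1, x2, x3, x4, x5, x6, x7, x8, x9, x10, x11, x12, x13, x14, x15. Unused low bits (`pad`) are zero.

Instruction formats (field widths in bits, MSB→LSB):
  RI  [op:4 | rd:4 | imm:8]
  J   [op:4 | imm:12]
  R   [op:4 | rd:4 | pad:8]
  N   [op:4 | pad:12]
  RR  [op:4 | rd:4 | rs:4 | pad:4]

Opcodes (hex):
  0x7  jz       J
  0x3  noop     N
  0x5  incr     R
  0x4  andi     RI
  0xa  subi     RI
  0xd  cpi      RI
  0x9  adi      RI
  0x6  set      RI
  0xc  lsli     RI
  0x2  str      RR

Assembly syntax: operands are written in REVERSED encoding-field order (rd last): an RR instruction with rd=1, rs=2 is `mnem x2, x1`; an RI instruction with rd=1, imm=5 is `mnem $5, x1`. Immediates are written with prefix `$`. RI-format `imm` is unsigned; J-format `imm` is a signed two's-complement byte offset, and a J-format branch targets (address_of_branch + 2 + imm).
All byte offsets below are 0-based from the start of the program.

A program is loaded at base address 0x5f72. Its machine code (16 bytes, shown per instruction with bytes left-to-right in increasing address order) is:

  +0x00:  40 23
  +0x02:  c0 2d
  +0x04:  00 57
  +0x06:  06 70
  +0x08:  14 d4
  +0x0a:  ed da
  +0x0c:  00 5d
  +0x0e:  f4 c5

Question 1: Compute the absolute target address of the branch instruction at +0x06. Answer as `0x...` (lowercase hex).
0x5f80

off 0x06: read 06 70 as little → 0x7006
  opcode bits[15:12]=0x7: jz/J
  imm@[11:0]=0x6 ⇒ $6
  target = base 0x5f72 + off 0x06 + 2 + imm 6 = 0x5f80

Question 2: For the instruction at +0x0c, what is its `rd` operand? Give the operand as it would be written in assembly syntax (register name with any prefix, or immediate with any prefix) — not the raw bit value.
x13

off 0x0c: read 00 5d as little → 0x5d00
  op=0x5d00>>12=0x5 ⇒ incr (R)
  [11:8] rd=13 = x13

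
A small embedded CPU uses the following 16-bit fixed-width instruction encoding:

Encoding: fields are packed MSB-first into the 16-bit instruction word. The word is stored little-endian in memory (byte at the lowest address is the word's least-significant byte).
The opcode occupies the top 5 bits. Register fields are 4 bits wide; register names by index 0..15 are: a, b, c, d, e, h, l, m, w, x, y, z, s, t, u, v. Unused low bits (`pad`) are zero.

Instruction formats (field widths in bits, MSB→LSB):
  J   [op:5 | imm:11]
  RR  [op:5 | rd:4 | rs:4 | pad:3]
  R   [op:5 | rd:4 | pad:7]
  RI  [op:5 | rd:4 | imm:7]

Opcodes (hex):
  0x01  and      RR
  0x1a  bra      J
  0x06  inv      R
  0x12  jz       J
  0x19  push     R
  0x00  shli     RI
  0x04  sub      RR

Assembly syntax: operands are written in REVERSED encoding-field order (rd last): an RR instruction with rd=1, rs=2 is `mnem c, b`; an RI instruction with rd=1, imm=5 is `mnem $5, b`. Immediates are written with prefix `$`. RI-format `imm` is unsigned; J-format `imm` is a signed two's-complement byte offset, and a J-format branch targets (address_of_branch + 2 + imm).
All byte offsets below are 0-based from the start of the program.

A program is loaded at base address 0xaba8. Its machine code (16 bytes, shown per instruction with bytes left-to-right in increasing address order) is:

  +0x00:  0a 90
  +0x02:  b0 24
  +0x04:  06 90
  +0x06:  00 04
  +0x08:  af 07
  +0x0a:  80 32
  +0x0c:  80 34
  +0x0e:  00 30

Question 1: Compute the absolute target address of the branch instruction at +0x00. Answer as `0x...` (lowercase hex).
0xabb4

@+00  little-endian(0a 90) = 0x900a
  top 5b → 0x12 → jz [J]
  [10:0] imm=10 = $10
  target = base 0xaba8 + off 0x00 + 2 + imm 10 = 0xabb4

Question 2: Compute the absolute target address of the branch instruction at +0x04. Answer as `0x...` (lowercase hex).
[04] 06 90 → 0x9006
  opcode bits[15:11]=0x12: jz/J
  imm: (w>>0)&0x7ff=0x6 → $6
  target = base 0xaba8 + off 0x04 + 2 + imm 6 = 0xabb4

0xabb4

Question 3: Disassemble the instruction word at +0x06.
shli $0, w

@+06  little-endian(00 04) = 0x0400
  opcode bits[15:11]=0x0: shli/RI
  rd@[10:7]=0x8 ⇒ w
  imm@[6:0]=0x0 ⇒ $0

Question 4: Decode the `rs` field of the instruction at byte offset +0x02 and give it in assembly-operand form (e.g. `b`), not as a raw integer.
[02] b0 24 → 0x24b0
  top 5b → 0x4 → sub [RR]
  rd@[10:7]=0x9 ⇒ x
  rs@[6:3]=0x6 ⇒ l

l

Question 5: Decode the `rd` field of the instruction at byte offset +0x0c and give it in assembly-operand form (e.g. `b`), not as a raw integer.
x

+0x0c: 80 34 ⇒ word 0x3480 (little)
  opcode bits[15:11]=0x6: inv/R
  rd: (w>>7)&0xf=0x9 → x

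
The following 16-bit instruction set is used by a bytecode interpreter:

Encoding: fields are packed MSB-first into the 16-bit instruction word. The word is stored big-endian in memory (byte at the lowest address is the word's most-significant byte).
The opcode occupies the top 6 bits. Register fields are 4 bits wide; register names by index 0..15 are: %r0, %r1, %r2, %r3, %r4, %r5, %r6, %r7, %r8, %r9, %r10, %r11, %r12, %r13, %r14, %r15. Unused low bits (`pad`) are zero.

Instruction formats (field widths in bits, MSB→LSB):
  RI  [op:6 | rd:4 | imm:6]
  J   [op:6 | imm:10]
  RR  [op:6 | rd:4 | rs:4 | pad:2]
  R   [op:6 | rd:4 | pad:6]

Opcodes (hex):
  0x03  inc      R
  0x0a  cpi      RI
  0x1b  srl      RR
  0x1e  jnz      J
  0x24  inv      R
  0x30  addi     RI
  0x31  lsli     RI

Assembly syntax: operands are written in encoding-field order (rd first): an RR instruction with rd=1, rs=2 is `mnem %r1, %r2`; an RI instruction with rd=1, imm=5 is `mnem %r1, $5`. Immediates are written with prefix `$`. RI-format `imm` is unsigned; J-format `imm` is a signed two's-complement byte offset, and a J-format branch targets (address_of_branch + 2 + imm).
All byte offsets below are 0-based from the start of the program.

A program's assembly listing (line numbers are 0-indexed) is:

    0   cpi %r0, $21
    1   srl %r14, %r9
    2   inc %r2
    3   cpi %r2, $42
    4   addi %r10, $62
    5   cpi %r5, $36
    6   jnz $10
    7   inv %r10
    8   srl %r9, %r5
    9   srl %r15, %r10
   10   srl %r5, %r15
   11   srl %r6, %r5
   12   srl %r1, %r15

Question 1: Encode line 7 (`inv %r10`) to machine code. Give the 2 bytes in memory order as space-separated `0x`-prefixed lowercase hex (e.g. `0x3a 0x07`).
0x92 0x80

L7: inv op=0x24:6|rd=10:4|pad=0:6 ⇒ 0x9280 ⇒ big 92 80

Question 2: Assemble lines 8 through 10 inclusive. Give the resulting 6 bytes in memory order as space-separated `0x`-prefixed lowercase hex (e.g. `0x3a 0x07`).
0x6e 0x54 0x6f 0xe8 0x6d 0x7c

L8: srl op=0x1b:6|rd=9:4|rs=5:4|pad=0:2 ⇒ 0x6e54 ⇒ big 6e 54
L9: srl op=0x1b:6|rd=15:4|rs=10:4|pad=0:2 ⇒ 0x6fe8 ⇒ big 6f e8
L10: srl op=0x1b:6|rd=5:4|rs=15:4|pad=0:2 ⇒ 0x6d7c ⇒ big 6d 7c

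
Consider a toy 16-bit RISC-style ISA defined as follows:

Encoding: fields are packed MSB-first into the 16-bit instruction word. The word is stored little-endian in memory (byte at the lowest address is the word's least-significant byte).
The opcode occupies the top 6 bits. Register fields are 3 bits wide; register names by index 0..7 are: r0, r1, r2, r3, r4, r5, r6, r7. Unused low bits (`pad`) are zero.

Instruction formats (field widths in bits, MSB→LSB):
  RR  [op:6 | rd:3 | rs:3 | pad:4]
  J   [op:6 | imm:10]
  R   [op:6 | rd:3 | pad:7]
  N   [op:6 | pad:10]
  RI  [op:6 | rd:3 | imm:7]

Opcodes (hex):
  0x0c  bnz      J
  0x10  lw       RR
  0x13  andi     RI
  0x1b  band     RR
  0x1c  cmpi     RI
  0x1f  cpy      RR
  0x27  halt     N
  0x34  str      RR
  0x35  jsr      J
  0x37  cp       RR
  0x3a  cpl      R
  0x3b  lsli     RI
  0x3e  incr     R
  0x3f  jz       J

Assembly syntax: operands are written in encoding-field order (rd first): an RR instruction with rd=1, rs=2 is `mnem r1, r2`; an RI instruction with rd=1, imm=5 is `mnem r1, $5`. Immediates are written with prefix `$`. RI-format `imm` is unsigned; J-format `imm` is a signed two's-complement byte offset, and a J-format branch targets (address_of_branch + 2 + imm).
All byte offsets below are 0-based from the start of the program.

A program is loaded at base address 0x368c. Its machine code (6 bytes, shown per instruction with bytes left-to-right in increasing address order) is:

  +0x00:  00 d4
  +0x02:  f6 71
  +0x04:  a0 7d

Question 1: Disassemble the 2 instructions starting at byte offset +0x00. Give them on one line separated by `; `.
jsr $0; cmpi r3, $118

+0x00: 00 d4 ⇒ word 0xd400 (little)
  op=0xd400>>10=0x35 ⇒ jsr (J)
  imm: (w>>0)&0x3ff=0x0 → $0
+0x02: f6 71 ⇒ word 0x71f6 (little)
  op=0x71f6>>10=0x1c ⇒ cmpi (RI)
  rd: (w>>7)&0x7=0x3 → r3
  imm: (w>>0)&0x7f=0x76 → $118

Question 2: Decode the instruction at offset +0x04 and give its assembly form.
cpy r3, r2

@+04  little-endian(a0 7d) = 0x7da0
  opcode bits[15:10]=0x1f: cpy/RR
  [9:7] rd=3 = r3
  [6:4] rs=2 = r2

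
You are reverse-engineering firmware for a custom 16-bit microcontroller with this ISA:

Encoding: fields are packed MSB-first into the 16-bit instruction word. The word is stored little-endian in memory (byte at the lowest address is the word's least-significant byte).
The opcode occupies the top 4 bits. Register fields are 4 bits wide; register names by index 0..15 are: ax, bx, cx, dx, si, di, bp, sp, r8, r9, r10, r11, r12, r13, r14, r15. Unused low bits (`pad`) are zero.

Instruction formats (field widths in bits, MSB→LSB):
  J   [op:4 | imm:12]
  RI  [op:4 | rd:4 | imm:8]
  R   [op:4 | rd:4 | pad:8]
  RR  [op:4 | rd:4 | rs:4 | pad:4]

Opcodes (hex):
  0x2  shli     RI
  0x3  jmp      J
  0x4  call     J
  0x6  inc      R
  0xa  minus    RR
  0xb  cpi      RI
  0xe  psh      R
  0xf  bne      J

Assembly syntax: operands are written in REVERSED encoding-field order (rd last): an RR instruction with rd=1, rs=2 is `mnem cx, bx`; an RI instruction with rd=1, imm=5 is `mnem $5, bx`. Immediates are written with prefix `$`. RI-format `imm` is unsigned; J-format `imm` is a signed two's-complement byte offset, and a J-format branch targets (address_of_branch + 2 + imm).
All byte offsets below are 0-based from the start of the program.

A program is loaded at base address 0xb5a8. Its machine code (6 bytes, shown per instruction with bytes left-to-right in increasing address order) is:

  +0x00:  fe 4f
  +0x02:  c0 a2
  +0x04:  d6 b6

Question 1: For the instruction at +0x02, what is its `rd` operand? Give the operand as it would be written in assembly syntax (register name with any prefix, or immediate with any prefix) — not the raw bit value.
off 0x02: read c0 a2 as little → 0xa2c0
  opcode bits[15:12]=0xa: minus/RR
  [11:8] rd=2 = cx
  [7:4] rs=12 = r12

cx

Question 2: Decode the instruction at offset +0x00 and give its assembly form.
[00] fe 4f → 0x4ffe
  op=0x4ffe>>12=0x4 ⇒ call (J)
  imm: (w>>0)&0xfff=0xffe (s12→-2) → $-2

call $-2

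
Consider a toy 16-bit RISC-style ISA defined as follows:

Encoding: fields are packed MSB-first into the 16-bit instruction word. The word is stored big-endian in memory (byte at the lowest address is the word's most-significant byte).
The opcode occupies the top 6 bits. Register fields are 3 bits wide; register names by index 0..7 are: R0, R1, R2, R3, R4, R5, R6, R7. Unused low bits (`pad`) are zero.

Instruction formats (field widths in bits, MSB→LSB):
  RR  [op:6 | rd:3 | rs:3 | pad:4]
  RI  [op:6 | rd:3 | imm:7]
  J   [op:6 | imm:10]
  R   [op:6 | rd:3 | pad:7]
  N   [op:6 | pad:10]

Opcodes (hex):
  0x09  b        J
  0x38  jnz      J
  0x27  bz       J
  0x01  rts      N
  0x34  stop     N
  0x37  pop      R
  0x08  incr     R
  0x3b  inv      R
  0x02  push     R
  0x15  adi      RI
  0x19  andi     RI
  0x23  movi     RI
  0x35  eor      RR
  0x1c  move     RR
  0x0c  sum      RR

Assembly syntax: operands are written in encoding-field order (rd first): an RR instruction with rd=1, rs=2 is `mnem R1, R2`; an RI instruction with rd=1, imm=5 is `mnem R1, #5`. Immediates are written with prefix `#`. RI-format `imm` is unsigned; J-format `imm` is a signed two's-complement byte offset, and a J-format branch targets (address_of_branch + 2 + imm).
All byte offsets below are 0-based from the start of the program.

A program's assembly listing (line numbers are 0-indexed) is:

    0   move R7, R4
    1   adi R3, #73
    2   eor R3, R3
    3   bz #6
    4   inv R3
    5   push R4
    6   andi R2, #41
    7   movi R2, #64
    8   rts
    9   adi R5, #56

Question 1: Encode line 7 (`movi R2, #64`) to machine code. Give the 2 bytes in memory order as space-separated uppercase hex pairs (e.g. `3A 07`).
8D 40

line 7 (movi): pack op=0x23:6|rd=2:3|imm=64:7 = 0x8d40; big→ 8d 40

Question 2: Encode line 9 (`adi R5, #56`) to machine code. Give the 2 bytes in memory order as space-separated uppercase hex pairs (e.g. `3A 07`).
56 B8

9. adi fields op=0x15:6|rd=5:3|imm=56:7 → word 56b8h → 56 b8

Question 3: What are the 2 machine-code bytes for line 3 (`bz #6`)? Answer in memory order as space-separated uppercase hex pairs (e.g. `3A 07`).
L3: bz op=0x27:6|imm=6:10 ⇒ 0x9c06 ⇒ big 9c 06

9C 06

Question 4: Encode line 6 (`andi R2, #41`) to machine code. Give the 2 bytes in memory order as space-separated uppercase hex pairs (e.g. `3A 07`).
line 6 (andi): pack op=0x19:6|rd=2:3|imm=41:7 = 0x6529; big→ 65 29

65 29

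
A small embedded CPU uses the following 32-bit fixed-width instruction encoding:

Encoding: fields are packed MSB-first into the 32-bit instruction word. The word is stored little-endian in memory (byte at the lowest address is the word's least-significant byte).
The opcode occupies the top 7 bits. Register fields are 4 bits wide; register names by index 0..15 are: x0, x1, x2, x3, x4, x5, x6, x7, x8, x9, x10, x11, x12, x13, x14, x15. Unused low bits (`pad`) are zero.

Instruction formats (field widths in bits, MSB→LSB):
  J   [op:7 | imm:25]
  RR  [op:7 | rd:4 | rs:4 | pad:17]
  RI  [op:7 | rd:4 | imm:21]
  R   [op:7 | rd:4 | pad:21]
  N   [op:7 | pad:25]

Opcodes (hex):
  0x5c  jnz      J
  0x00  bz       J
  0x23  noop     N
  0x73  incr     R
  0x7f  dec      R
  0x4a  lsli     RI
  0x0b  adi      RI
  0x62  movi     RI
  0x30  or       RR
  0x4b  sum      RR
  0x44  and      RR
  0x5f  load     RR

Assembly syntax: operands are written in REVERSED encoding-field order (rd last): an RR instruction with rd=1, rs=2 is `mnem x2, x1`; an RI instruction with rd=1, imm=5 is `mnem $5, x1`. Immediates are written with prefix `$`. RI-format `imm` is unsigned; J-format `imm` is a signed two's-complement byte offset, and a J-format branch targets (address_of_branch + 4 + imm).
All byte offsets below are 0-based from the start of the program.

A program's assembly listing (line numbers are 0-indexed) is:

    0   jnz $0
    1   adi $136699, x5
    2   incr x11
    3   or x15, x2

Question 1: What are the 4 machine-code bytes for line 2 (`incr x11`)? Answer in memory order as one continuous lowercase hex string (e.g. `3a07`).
line 2 (incr): pack op=0x73:7|rd=11:4|pad=0:21 = 0xe7600000; little→ 00 00 60 e7

000060e7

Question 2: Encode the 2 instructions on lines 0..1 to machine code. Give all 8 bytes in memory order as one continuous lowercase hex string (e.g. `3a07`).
L0: jnz op=0x5c:7|imm=0:25 ⇒ 0xb8000000 ⇒ little 00 00 00 b8
L1: adi op=0xb:7|rd=5:4|imm=136699:21 ⇒ 0x16a215fb ⇒ little fb 15 a2 16

000000b8fb15a216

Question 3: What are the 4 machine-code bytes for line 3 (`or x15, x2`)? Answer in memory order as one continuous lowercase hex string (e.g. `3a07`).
L3: or op=0x30:7|rd=2:4|rs=15:4|pad=0:17 ⇒ 0x605e0000 ⇒ little 00 00 5e 60

00005e60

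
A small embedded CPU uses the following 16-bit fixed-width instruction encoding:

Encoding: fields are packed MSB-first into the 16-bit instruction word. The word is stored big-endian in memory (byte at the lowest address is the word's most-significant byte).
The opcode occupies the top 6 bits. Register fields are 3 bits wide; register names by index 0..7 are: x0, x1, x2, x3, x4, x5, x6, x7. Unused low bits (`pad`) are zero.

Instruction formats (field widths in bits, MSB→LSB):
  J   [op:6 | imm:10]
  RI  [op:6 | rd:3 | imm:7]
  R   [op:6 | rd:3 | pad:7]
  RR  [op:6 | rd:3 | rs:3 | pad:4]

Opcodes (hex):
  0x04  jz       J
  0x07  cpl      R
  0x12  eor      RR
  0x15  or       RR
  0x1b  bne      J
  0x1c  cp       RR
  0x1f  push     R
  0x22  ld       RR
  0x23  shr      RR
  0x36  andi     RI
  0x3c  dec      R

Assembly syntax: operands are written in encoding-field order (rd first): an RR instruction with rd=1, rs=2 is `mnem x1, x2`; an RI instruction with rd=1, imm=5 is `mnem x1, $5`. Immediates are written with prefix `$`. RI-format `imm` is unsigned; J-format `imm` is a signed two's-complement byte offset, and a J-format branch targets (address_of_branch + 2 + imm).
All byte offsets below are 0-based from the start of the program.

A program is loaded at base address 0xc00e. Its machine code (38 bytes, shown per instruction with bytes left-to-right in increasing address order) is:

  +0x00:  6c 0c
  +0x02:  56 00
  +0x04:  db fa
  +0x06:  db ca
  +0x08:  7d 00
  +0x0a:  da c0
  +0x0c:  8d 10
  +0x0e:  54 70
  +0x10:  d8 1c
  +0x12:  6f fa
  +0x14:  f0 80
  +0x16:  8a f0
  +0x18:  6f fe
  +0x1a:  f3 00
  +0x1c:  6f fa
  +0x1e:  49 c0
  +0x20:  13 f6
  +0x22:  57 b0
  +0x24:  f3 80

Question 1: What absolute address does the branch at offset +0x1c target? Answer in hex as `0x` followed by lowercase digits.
0xc026

+0x1c: 6f fa ⇒ word 0x6ffa (big)
  opcode bits[15:10]=0x1b: bne/J
  [9:0] imm=1018 (s10→-6) = $-6
  target = base 0xc00e + off 0x1c + 2 + imm -6 = 0xc026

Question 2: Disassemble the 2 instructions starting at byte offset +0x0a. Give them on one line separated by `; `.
off 0x0a: read da c0 as big → 0xdac0
  op=0xdac0>>10=0x36 ⇒ andi (RI)
  [9:7] rd=5 = x5
  [6:0] imm=64 = $64
off 0x0c: read 8d 10 as big → 0x8d10
  op=0x8d10>>10=0x23 ⇒ shr (RR)
  [9:7] rd=2 = x2
  [6:4] rs=1 = x1

andi x5, $64; shr x2, x1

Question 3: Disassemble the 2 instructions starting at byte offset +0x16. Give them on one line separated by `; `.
ld x5, x7; bne $-2

[16] 8a f0 → 0x8af0
  op=0x8af0>>10=0x22 ⇒ ld (RR)
  rd: (w>>7)&0x7=0x5 → x5
  rs: (w>>4)&0x7=0x7 → x7
[18] 6f fe → 0x6ffe
  op=0x6ffe>>10=0x1b ⇒ bne (J)
  imm: (w>>0)&0x3ff=0x3fe (s10→-2) → $-2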